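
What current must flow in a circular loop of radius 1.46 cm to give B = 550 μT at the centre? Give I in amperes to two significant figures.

I ≈ 13 A

At the centre of a circular loop B = μ₀I/(2R), so I = 2RB/μ₀.
With R = 0.0146 m, I = 2 × 0.0146 × 5.50×10⁻⁴ / (4π×10⁻⁷) = 12.8 A.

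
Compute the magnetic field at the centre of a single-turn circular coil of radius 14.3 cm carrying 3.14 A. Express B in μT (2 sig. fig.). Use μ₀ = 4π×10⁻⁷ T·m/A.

At the centre of a circular loop the Biot–Savart law gives B = μ₀I/(2R).
B = (4π×10⁻⁷ × 3.14) / (2 × 0.143) = 1.38×10⁻⁵ T.

B ≈ 14 μT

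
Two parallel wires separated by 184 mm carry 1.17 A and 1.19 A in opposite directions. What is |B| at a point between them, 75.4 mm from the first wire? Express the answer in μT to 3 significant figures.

B ≈ 5.29 μT

Each long wire gives B = μ₀I/(2πd). Distances are d₁ = 0.0754 m and d₂ = 0.1086 m.
B₁ = 3.10×10⁻⁶ T, B₂ = 2.19×10⁻⁶ T.
Between antiparallel currents both contributions point the same way, so they add. B = B₁ + B₂ = 3.10×10⁻⁶ + 2.19×10⁻⁶ = 5.29×10⁻⁶ T.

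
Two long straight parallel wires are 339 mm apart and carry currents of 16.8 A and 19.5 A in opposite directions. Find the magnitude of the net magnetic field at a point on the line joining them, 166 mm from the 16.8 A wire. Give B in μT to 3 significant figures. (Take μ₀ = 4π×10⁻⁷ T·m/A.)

Each long wire gives B = μ₀I/(2πd). Distances are d₁ = 0.166 m and d₂ = 0.173 m.
B₁ = 2.02×10⁻⁵ T, B₂ = 2.25×10⁻⁵ T.
Between antiparallel currents both contributions point the same way, so they add. B = B₁ + B₂ = 2.02×10⁻⁵ + 2.25×10⁻⁵ = 4.28×10⁻⁵ T.

B ≈ 42.8 μT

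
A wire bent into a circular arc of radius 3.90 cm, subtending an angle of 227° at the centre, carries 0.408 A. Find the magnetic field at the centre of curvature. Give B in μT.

The Biot–Savart field of a circular arc at its centre is B = μ₀Iφ/(4πR), with φ = 3.962 rad.
B = (4π×10⁻⁷ × 0.408 × 3.962) / (4π × 0.039) = 4.14×10⁻⁶ T.

B ≈ 4.14 μT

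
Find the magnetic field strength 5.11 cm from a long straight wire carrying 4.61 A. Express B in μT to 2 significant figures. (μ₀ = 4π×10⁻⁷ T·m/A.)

B ≈ 18 μT

For an infinitely long straight wire, B = μ₀I/(2πd).
B = (4π×10⁻⁷ × 4.61) / (2π × 0.0511) = 1.80×10⁻⁵ T.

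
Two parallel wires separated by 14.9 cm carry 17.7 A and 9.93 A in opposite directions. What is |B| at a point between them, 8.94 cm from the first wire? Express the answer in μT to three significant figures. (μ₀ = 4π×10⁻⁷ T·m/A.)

Each long wire gives B = μ₀I/(2πd). Distances are d₁ = 0.0894 m and d₂ = 0.0596 m.
B₁ = 3.96×10⁻⁵ T, B₂ = 3.33×10⁻⁵ T.
Between antiparallel currents both contributions point the same way, so they add. B = B₁ + B₂ = 3.96×10⁻⁵ + 3.33×10⁻⁵ = 7.29×10⁻⁵ T.

B ≈ 72.9 μT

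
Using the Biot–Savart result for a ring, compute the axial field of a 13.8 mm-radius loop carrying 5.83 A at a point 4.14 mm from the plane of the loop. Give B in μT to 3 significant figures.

B ≈ 233 μT

On the axis of a circular loop, B = μ₀IR² / [2(R²+z²)^(3/2)].
R² + z² = (0.0138)² + (0.00414)² = 0.0002076 m², and (R²+z²)^(3/2) = 2.99×10⁻⁶ m³.
B = (4π×10⁻⁷ × 5.83 × 0.0001904) / (2 × 2.99×10⁻⁶) = 2.33×10⁻⁴ T.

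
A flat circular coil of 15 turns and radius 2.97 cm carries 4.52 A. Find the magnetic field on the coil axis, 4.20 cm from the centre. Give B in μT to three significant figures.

For an N-turn flat coil, B = Nμ₀IR²/[2(R²+z²)^(3/2)] with R = 0.0297 m, z = 0.042 m.
B = 15 × 1.84×10⁻⁵ T = 2.76×10⁻⁴ T.

B ≈ 276 μT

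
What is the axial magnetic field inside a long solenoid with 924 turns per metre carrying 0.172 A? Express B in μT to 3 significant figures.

Inside a long solenoid, B = μ₀nI with n = 924 turns/m.
B = 4π×10⁻⁷ × 924 × 0.172 = 2.00×10⁻⁴ T.

B ≈ 200 μT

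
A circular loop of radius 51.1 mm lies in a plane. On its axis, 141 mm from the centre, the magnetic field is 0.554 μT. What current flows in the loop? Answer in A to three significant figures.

On the axis of a loop, B = μ₀IR²/[2(R²+z²)^(3/2)], so I = 2B(R²+z²)^(3/2)/(μ₀R²).
R² + z² = 0.002611 + 0.01988 = 0.02249 m²; raised to 3/2 gives 3.37×10⁻³ m³.
I = 2 × 5.54×10⁻⁷ × 3.37×10⁻³ / (1.26×10⁻⁶ × 0.002611) = 1.14 A.

I ≈ 1.14 A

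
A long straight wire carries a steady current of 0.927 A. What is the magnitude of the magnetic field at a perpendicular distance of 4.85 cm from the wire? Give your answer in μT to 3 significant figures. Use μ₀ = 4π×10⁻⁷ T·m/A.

B ≈ 3.82 μT

For an infinitely long straight wire, B = μ₀I/(2πd).
B = (4π×10⁻⁷ × 0.927) / (2π × 0.0485) = 3.82×10⁻⁶ T.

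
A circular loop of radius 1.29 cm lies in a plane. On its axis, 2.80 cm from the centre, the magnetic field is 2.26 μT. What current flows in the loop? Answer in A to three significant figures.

I ≈ 0.633 A

On the axis of a loop, B = μ₀IR²/[2(R²+z²)^(3/2)], so I = 2B(R²+z²)^(3/2)/(μ₀R²).
R² + z² = 0.0001664 + 0.000784 = 0.0009504 m²; raised to 3/2 gives 2.93×10⁻⁵ m³.
I = 2 × 2.26×10⁻⁶ × 2.93×10⁻⁵ / (1.26×10⁻⁶ × 0.0001664) = 0.633 A.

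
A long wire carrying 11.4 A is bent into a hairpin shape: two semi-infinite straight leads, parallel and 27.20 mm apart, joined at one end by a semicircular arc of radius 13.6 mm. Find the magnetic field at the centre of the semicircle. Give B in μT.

B ≈ 431 μT

The semicircular arc contributes B_arc = μ₀I·π/(4πR) = μ₀I/(4R) = 2.63×10⁻⁴ T.
Each semi-infinite lead is at perpendicular distance R = 0.0136 m from the centre, with the perpendicular foot at its near end, so it contributes μ₀I/(4πR); both point the same way, together 1.68×10⁻⁴ T.
Arc and leads all point the same direction: B = 2.63×10⁻⁴ + 1.68×10⁻⁴ = 4.31×10⁻⁴ T.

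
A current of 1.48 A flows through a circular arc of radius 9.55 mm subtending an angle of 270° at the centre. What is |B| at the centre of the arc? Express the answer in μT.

The Biot–Savart field of a circular arc at its centre is B = μ₀Iφ/(4πR), with φ = 4.712 rad.
B = (4π×10⁻⁷ × 1.48 × 4.712) / (4π × 0.00955) = 7.30×10⁻⁵ T.

B ≈ 73.0 μT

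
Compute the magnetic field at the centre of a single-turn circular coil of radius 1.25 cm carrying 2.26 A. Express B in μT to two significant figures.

B ≈ 110 μT

At the centre of a circular loop the Biot–Savart law gives B = μ₀I/(2R).
B = (4π×10⁻⁷ × 2.26) / (2 × 0.0125) = 1.14×10⁻⁴ T.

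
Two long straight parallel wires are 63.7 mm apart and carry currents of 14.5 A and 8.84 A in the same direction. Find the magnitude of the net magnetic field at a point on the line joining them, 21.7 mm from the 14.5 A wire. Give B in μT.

B ≈ 91.5 μT

Each long wire gives B = μ₀I/(2πd). Distances are d₁ = 0.0217 m and d₂ = 0.042 m.
B₁ = 1.34×10⁻⁴ T, B₂ = 4.21×10⁻⁵ T.
Between parallel currents the two contributions point in opposite directions, so they subtract. B = |B₁ − B₂| = |1.34×10⁻⁴ − 4.21×10⁻⁵| = 9.15×10⁻⁵ T.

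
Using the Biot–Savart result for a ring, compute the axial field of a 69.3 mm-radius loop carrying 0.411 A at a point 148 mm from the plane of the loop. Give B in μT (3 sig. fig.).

B ≈ 0.284 μT

On the axis of a circular loop, B = μ₀IR² / [2(R²+z²)^(3/2)].
R² + z² = (0.0693)² + (0.148)² = 0.02671 m², and (R²+z²)^(3/2) = 4.36×10⁻³ m³.
B = (4π×10⁻⁷ × 0.411 × 0.004802) / (2 × 4.36×10⁻³) = 2.84×10⁻⁷ T.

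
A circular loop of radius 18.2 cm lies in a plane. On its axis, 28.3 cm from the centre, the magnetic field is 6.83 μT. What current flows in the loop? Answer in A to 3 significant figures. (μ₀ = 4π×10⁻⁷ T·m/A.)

On the axis of a loop, B = μ₀IR²/[2(R²+z²)^(3/2)], so I = 2B(R²+z²)^(3/2)/(μ₀R²).
R² + z² = 0.03312 + 0.08009 = 0.1132 m²; raised to 3/2 gives 3.81×10⁻² m³.
I = 2 × 6.83×10⁻⁶ × 3.81×10⁻² / (1.26×10⁻⁶ × 0.03312) = 12.5 A.

I ≈ 12.5 A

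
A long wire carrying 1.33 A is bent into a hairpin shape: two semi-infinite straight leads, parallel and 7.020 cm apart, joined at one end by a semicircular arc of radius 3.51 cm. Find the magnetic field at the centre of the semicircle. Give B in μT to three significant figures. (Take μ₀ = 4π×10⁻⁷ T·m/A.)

B ≈ 19.5 μT

The semicircular arc contributes B_arc = μ₀I·π/(4πR) = μ₀I/(4R) = 1.19×10⁻⁵ T.
Each semi-infinite lead is at perpendicular distance R = 0.0351 m from the centre, with the perpendicular foot at its near end, so it contributes μ₀I/(4πR); both point the same way, together 7.58×10⁻⁶ T.
Arc and leads all point the same direction: B = 1.19×10⁻⁵ + 7.58×10⁻⁶ = 1.95×10⁻⁵ T.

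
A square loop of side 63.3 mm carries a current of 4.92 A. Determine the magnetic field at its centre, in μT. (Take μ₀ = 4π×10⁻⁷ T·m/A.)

B ≈ 87.9 μT

Each side is a finite straight segment at perpendicular distance d = a/(2 tan(π/4)) = 0.03165 m from the centre, with end-angles ±π/4.
One side contributes B₁ = (μ₀I/4πd)·2 sin(π/4) = 2.20×10⁻⁵ T.
All 4 sides add in the same direction: B = 4 × 2.20×10⁻⁵ = 8.79×10⁻⁵ T.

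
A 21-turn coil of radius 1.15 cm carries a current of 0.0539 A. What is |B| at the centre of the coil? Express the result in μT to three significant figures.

B ≈ 61.8 μT

For an N-turn flat coil, B = Nμ₀I/(2R) with R = 0.0115 m.
B = 21 × 2.94×10⁻⁶ T = 6.18×10⁻⁵ T.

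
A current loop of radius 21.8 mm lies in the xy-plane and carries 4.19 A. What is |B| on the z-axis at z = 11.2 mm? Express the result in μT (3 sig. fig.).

B ≈ 85.0 μT

On the axis of a circular loop, B = μ₀IR² / [2(R²+z²)^(3/2)].
R² + z² = (0.0218)² + (0.0112)² = 0.0006007 m², and (R²+z²)^(3/2) = 1.47×10⁻⁵ m³.
B = (4π×10⁻⁷ × 4.19 × 0.0004752) / (2 × 1.47×10⁻⁵) = 8.50×10⁻⁵ T.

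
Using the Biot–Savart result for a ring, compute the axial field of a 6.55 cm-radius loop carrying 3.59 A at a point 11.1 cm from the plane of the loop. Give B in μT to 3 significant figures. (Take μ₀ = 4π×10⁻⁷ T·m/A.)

B ≈ 4.52 μT

On the axis of a circular loop, B = μ₀IR² / [2(R²+z²)^(3/2)].
R² + z² = (0.0655)² + (0.111)² = 0.01661 m², and (R²+z²)^(3/2) = 2.14×10⁻³ m³.
B = (4π×10⁻⁷ × 3.59 × 0.00429) / (2 × 2.14×10⁻³) = 4.52×10⁻⁶ T.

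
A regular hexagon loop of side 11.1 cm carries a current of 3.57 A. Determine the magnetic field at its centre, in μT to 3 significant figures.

Each side is a finite straight segment at perpendicular distance d = a/(2 tan(π/6)) = 0.09613 m from the centre, with end-angles ±π/6.
One side contributes B₁ = (μ₀I/4πd)·2 sin(π/6) = 3.71×10⁻⁶ T.
All 6 sides add in the same direction: B = 6 × 3.71×10⁻⁶ = 2.23×10⁻⁵ T.

B ≈ 22.3 μT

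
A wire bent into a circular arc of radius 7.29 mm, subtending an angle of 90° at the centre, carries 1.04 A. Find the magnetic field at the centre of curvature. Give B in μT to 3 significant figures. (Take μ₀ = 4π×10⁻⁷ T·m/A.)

The Biot–Savart field of a circular arc at its centre is B = μ₀Iφ/(4πR), with φ = 1.571 rad.
B = (4π×10⁻⁷ × 1.04 × 1.571) / (4π × 0.00729) = 2.24×10⁻⁵ T.

B ≈ 22.4 μT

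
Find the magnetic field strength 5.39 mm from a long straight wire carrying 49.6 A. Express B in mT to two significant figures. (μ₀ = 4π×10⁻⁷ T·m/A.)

B ≈ 1.8 mT

For an infinitely long straight wire, B = μ₀I/(2πd).
B = (4π×10⁻⁷ × 49.6) / (2π × 0.00539) = 1.84×10⁻³ T.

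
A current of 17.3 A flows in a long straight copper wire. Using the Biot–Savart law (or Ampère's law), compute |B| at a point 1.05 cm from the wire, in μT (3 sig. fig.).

B ≈ 330 μT

For an infinitely long straight wire, B = μ₀I/(2πd).
B = (4π×10⁻⁷ × 17.3) / (2π × 0.0105) = 3.30×10⁻⁴ T.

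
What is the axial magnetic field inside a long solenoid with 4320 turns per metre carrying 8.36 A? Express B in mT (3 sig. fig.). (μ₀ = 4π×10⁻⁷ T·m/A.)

Inside a long solenoid, B = μ₀nI with n = 4320 turns/m.
B = 4π×10⁻⁷ × 4320 × 8.36 = 4.54×10⁻² T.

B ≈ 45.4 mT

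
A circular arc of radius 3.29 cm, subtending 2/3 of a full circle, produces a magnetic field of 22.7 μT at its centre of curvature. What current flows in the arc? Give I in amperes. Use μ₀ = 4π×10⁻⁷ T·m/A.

I ≈ 1.78 A

For a circular arc, B = μ₀Iφ/(4πR) with φ in radians; here φ = 4.189 rad.
So I = 4πRB/(μ₀φ) = 4π × 0.0329 × 2.27×10⁻⁵ / (4π×10⁻⁷ × 4.189) = 1.78 A.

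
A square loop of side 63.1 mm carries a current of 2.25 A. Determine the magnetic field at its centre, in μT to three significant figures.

Each side is a finite straight segment at perpendicular distance d = a/(2 tan(π/4)) = 0.03155 m from the centre, with end-angles ±π/4.
One side contributes B₁ = (μ₀I/4πd)·2 sin(π/4) = 1.01×10⁻⁵ T.
All 4 sides add in the same direction: B = 4 × 1.01×10⁻⁵ = 4.03×10⁻⁵ T.

B ≈ 40.3 μT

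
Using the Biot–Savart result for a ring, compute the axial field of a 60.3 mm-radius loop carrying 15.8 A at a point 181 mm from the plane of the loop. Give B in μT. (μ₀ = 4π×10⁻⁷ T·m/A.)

B ≈ 5.20 μT

On the axis of a circular loop, B = μ₀IR² / [2(R²+z²)^(3/2)].
R² + z² = (0.0603)² + (0.181)² = 0.0364 m², and (R²+z²)^(3/2) = 6.94×10⁻³ m³.
B = (4π×10⁻⁷ × 15.8 × 0.003636) / (2 × 6.94×10⁻³) = 5.20×10⁻⁶ T.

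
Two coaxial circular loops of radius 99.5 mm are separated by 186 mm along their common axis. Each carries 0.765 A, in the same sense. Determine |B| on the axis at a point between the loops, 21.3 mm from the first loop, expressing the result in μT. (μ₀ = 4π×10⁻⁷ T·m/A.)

Each loop contributes B = μ₀IR²/[2(R²+z²)^(3/2)] on the axis, with z measured from that loop.
Loop 1 (z = 0.0213 m): B₁ = 4.52×10⁻⁶ T. Loop 2 (z = 0.1647 m): B₂ = 6.68×10⁻⁷ T.
The fields add: B = B₁ + B₂ = 5.18×10⁻⁶ T.

B ≈ 5.18 μT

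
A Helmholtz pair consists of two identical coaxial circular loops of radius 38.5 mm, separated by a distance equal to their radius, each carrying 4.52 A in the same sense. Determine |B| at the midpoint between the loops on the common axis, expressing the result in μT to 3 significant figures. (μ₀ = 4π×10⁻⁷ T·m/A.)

B ≈ 106 μT

Each loop contributes B = μ₀IR²/[2(R²+z²)^(3/2)] on the axis, with z measured from that loop.
Loop 1 (z = 0.01925 m): B₁ = 5.28×10⁻⁵ T. Loop 2 (z = 0.01925 m): B₂ = 5.28×10⁻⁵ T.
The fields add: B = B₁ + B₂ = 1.06×10⁻⁴ T.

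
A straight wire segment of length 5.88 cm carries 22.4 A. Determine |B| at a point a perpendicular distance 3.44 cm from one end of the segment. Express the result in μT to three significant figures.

For a finite straight segment, B = (μ₀I/4πd)(sinθ₁ + sinθ₂), where θ₁, θ₂ are the angles from the perpendicular to each end.
The perpendicular foot is at one end, so the two end-offsets along the wire are 0 and L = 0.0588 m.
sinθ₁ = 0/√(0²+0.0344²) = 0.0000; sinθ₂ = 0.0588/√(0.0588²+0.0344²) = 0.8631.
B = (4π×10⁻⁷ × 22.4) / (4π × 0.0344) × (0.0000 + 0.8631) = 5.62×10⁻⁵ T.

B ≈ 56.2 μT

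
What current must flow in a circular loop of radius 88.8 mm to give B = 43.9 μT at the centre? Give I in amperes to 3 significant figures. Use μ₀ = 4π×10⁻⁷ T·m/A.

I ≈ 6.20 A

At the centre of a circular loop B = μ₀I/(2R), so I = 2RB/μ₀.
With R = 0.0888 m, I = 2 × 0.0888 × 4.39×10⁻⁵ / (4π×10⁻⁷) = 6.20 A.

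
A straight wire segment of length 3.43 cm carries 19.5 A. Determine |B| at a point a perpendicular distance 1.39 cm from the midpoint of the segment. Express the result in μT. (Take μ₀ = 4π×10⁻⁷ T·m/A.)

For a finite straight segment, B = (μ₀I/4πd)(sinθ₁ + sinθ₂), where θ₁, θ₂ are the angles from the perpendicular to each end.
The perpendicular from the point meets the wire at its midpoint, so each end is L/2 = 0.01715 m away along the wire.
sinθ₁ = 0.01715/√(0.01715²+0.0139²) = 0.7769; sinθ₂ = 0.01715/√(0.01715²+0.0139²) = 0.7769.
B = (4π×10⁻⁷ × 19.5) / (4π × 0.0139) × (0.7769 + 0.7769) = 2.18×10⁻⁴ T.

B ≈ 218 μT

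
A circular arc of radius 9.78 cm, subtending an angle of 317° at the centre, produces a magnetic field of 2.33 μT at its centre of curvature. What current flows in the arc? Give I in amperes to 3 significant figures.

I ≈ 0.412 A

For a circular arc, B = μ₀Iφ/(4πR) with φ in radians; here φ = 5.533 rad.
So I = 4πRB/(μ₀φ) = 4π × 0.0978 × 2.33×10⁻⁶ / (4π×10⁻⁷ × 5.533) = 0.412 A.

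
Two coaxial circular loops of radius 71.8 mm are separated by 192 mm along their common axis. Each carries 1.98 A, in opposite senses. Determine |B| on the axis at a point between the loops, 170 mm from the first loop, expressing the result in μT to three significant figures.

Each loop contributes B = μ₀IR²/[2(R²+z²)^(3/2)] on the axis, with z measured from that loop.
Loop 1 (z = 0.17 m): B₁ = 1.02×10⁻⁶ T. Loop 2 (z = 0.022 m): B₂ = 1.51×10⁻⁵ T.
The fields oppose: B = |B₁ − B₂| = 1.41×10⁻⁵ T.

B ≈ 14.1 μT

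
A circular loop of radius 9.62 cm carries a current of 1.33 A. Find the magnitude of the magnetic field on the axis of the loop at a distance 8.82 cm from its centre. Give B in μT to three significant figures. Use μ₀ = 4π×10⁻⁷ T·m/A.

B ≈ 3.48 μT

On the axis of a circular loop, B = μ₀IR² / [2(R²+z²)^(3/2)].
R² + z² = (0.0962)² + (0.0882)² = 0.01703 m², and (R²+z²)^(3/2) = 2.22×10⁻³ m³.
B = (4π×10⁻⁷ × 1.33 × 0.009254) / (2 × 2.22×10⁻³) = 3.48×10⁻⁶ T.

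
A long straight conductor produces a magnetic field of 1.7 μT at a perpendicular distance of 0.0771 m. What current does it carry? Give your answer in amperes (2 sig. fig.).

I ≈ 0.66 A

For a long straight wire B = μ₀I/(2πd), so I = 2πdB/μ₀.
I = 2π × 0.0771 × 1.70×10⁻⁶ / (4π×10⁻⁷) = 0.655 A.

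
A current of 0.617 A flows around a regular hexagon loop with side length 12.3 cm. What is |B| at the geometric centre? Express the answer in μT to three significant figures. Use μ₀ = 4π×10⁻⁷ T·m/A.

B ≈ 3.48 μT

Each side is a finite straight segment at perpendicular distance d = a/(2 tan(π/6)) = 0.1065 m from the centre, with end-angles ±π/6.
One side contributes B₁ = (μ₀I/4πd)·2 sin(π/6) = 5.79×10⁻⁷ T.
All 6 sides add in the same direction: B = 6 × 5.79×10⁻⁷ = 3.48×10⁻⁶ T.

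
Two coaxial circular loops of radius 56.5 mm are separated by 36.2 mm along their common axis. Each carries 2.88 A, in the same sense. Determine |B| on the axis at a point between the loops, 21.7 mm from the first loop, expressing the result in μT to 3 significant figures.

B ≈ 55.2 μT

Each loop contributes B = μ₀IR²/[2(R²+z²)^(3/2)] on the axis, with z measured from that loop.
Loop 1 (z = 0.0217 m): B₁ = 2.61×10⁻⁵ T. Loop 2 (z = 0.0145 m): B₂ = 2.91×10⁻⁵ T.
The fields add: B = B₁ + B₂ = 5.52×10⁻⁵ T.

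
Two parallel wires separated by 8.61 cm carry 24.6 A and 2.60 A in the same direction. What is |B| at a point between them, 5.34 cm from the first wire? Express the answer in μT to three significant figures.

B ≈ 76.2 μT

Each long wire gives B = μ₀I/(2πd). Distances are d₁ = 0.0534 m and d₂ = 0.0327 m.
B₁ = 9.21×10⁻⁵ T, B₂ = 1.59×10⁻⁵ T.
Between parallel currents the two contributions point in opposite directions, so they subtract. B = |B₁ − B₂| = |9.21×10⁻⁵ − 1.59×10⁻⁵| = 7.62×10⁻⁵ T.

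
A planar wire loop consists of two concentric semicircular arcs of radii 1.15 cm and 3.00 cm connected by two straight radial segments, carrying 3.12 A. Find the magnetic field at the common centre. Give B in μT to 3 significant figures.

B ≈ 52.6 μT

The radial connectors point toward the centre, so dl × r̂ = 0 and they contribute nothing.
Each semicircle gives μ₀I/(4R): inner arc 8.52×10⁻⁵ T, outer arc 3.27×10⁻⁵ T.
The two arcs carry current in opposite angular senses, so their fields oppose: B = |8.52×10⁻⁵ − 3.27×10⁻⁵| = 5.26×10⁻⁵ T.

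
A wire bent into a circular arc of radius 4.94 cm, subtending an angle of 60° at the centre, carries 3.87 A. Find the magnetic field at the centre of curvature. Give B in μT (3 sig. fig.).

The Biot–Savart field of a circular arc at its centre is B = μ₀Iφ/(4πR), with φ = 1.047 rad.
B = (4π×10⁻⁷ × 3.87 × 1.047) / (4π × 0.0494) = 8.20×10⁻⁶ T.

B ≈ 8.20 μT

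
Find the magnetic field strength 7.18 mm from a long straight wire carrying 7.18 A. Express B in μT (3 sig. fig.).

For an infinitely long straight wire, B = μ₀I/(2πd).
B = (4π×10⁻⁷ × 7.18) / (2π × 0.00718) = 2.00×10⁻⁴ T.

B ≈ 200 μT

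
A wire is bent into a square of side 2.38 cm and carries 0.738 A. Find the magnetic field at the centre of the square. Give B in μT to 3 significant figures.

Each side is a finite straight segment at perpendicular distance d = a/(2 tan(π/4)) = 0.0119 m from the centre, with end-angles ±π/4.
One side contributes B₁ = (μ₀I/4πd)·2 sin(π/4) = 8.77×10⁻⁶ T.
All 4 sides add in the same direction: B = 4 × 8.77×10⁻⁶ = 3.51×10⁻⁵ T.

B ≈ 35.1 μT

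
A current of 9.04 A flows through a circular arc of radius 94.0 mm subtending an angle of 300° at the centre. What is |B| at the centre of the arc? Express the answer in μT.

B ≈ 50.4 μT

The Biot–Savart field of a circular arc at its centre is B = μ₀Iφ/(4πR), with φ = 5.236 rad.
B = (4π×10⁻⁷ × 9.04 × 5.236) / (4π × 0.094) = 5.04×10⁻⁵ T.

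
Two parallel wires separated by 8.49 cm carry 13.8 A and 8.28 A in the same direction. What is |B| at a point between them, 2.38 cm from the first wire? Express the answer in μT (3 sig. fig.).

B ≈ 88.9 μT

Each long wire gives B = μ₀I/(2πd). Distances are d₁ = 0.0238 m and d₂ = 0.0611 m.
B₁ = 1.16×10⁻⁴ T, B₂ = 2.71×10⁻⁵ T.
Between parallel currents the two contributions point in opposite directions, so they subtract. B = |B₁ − B₂| = |1.16×10⁻⁴ − 2.71×10⁻⁵| = 8.89×10⁻⁵ T.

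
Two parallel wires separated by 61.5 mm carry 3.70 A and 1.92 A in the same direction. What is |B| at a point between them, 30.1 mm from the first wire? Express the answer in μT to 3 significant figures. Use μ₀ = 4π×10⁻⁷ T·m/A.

B ≈ 12.4 μT

Each long wire gives B = μ₀I/(2πd). Distances are d₁ = 0.0301 m and d₂ = 0.0314 m.
B₁ = 2.46×10⁻⁵ T, B₂ = 1.22×10⁻⁵ T.
Between parallel currents the two contributions point in opposite directions, so they subtract. B = |B₁ − B₂| = |2.46×10⁻⁵ − 1.22×10⁻⁵| = 1.24×10⁻⁵ T.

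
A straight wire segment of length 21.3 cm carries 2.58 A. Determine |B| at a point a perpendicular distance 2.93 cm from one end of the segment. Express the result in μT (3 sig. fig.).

For a finite straight segment, B = (μ₀I/4πd)(sinθ₁ + sinθ₂), where θ₁, θ₂ are the angles from the perpendicular to each end.
The perpendicular foot is at one end, so the two end-offsets along the wire are 0 and L = 0.213 m.
sinθ₁ = 0/√(0²+0.0293²) = 0.0000; sinθ₂ = 0.213/√(0.213²+0.0293²) = 0.9907.
B = (4π×10⁻⁷ × 2.58) / (4π × 0.0293) × (0.0000 + 0.9907) = 8.72×10⁻⁶ T.

B ≈ 8.72 μT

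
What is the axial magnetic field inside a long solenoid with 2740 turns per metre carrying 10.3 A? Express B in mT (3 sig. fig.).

Inside a long solenoid, B = μ₀nI with n = 2740 turns/m.
B = 4π×10⁻⁷ × 2740 × 10.3 = 3.55×10⁻² T.

B ≈ 35.5 mT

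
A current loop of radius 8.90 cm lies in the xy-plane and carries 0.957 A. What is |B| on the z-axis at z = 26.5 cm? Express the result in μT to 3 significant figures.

On the axis of a circular loop, B = μ₀IR² / [2(R²+z²)^(3/2)].
R² + z² = (0.089)² + (0.265)² = 0.07815 m², and (R²+z²)^(3/2) = 2.18×10⁻² m³.
B = (4π×10⁻⁷ × 0.957 × 0.007921) / (2 × 2.18×10⁻²) = 2.18×10⁻⁷ T.

B ≈ 0.218 μT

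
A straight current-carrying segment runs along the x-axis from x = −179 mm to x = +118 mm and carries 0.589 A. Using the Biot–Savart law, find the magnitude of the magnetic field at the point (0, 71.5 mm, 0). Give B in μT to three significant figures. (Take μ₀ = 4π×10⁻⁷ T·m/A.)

For a finite straight segment, B = (μ₀I/4πd)(sinθ₁ + sinθ₂), where θ₁, θ₂ are the angles from the perpendicular to each end.
The perpendicular distance is d = 0.0715 m; the end-offsets along the wire are a = 0.179 m and b = 0.118 m.
sinθ₁ = 0.179/√(0.179²+0.0715²) = 0.9287; sinθ₂ = 0.118/√(0.118²+0.0715²) = 0.8552.
B = (4π×10⁻⁷ × 0.589) / (4π × 0.0715) × (0.9287 + 0.8552) = 1.47×10⁻⁶ T.

B ≈ 1.47 μT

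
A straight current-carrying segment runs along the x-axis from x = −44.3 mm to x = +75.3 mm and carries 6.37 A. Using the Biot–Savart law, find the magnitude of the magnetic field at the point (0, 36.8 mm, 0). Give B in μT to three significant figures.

For a finite straight segment, B = (μ₀I/4πd)(sinθ₁ + sinθ₂), where θ₁, θ₂ are the angles from the perpendicular to each end.
The perpendicular distance is d = 0.0368 m; the end-offsets along the wire are a = 0.0443 m and b = 0.0753 m.
sinθ₁ = 0.0443/√(0.0443²+0.0368²) = 0.7692; sinθ₂ = 0.0753/√(0.0753²+0.0368²) = 0.8984.
B = (4π×10⁻⁷ × 6.37) / (4π × 0.0368) × (0.7692 + 0.8984) = 2.89×10⁻⁵ T.

B ≈ 28.9 μT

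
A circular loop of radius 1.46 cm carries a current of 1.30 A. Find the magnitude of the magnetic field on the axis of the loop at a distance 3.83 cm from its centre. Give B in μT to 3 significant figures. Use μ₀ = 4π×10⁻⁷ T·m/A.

B ≈ 2.53 μT

On the axis of a circular loop, B = μ₀IR² / [2(R²+z²)^(3/2)].
R² + z² = (0.0146)² + (0.0383)² = 0.00168 m², and (R²+z²)^(3/2) = 6.89×10⁻⁵ m³.
B = (4π×10⁻⁷ × 1.30 × 0.0002132) / (2 × 6.89×10⁻⁵) = 2.53×10⁻⁶ T.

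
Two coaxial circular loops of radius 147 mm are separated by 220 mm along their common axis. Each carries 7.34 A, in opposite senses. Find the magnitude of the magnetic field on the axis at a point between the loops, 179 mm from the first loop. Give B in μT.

B ≈ 20.0 μT

Each loop contributes B = μ₀IR²/[2(R²+z²)^(3/2)] on the axis, with z measured from that loop.
Loop 1 (z = 0.179 m): B₁ = 8.02×10⁻⁶ T. Loop 2 (z = 0.041 m): B₂ = 2.80×10⁻⁵ T.
The fields oppose: B = |B₁ − B₂| = 2.00×10⁻⁵ T.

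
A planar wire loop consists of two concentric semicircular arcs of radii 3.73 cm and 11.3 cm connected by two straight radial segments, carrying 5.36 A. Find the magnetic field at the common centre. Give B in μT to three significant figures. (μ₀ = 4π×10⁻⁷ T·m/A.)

The radial connectors point toward the centre, so dl × r̂ = 0 and they contribute nothing.
Each semicircle gives μ₀I/(4R): inner arc 4.51×10⁻⁵ T, outer arc 1.49×10⁻⁵ T.
The two arcs carry current in opposite angular senses, so their fields oppose: B = |4.51×10⁻⁵ − 1.49×10⁻⁵| = 3.02×10⁻⁵ T.

B ≈ 30.2 μT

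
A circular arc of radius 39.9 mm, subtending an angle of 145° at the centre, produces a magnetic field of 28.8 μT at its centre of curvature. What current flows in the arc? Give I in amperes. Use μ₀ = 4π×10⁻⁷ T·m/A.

For a circular arc, B = μ₀Iφ/(4πR) with φ in radians; here φ = 2.531 rad.
So I = 4πRB/(μ₀φ) = 4π × 0.0399 × 2.88×10⁻⁵ / (4π×10⁻⁷ × 2.531) = 4.54 A.

I ≈ 4.54 A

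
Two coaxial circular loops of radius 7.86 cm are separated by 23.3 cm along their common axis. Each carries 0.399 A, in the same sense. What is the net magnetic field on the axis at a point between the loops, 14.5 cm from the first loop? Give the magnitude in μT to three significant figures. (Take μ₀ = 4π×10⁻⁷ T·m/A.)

Each loop contributes B = μ₀IR²/[2(R²+z²)^(3/2)] on the axis, with z measured from that loop.
Loop 1 (z = 0.145 m): B₁ = 3.45×10⁻⁷ T. Loop 2 (z = 0.088 m): B₂ = 9.43×10⁻⁷ T.
The fields add: B = B₁ + B₂ = 1.29×10⁻⁶ T.

B ≈ 1.29 μT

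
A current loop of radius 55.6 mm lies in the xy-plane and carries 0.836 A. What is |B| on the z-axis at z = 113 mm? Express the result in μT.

B ≈ 0.813 μT

On the axis of a circular loop, B = μ₀IR² / [2(R²+z²)^(3/2)].
R² + z² = (0.0556)² + (0.113)² = 0.01586 m², and (R²+z²)^(3/2) = 2.00×10⁻³ m³.
B = (4π×10⁻⁷ × 0.836 × 0.003091) / (2 × 2.00×10⁻³) = 8.13×10⁻⁷ T.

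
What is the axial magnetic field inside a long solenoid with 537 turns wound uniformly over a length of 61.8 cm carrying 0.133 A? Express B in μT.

Inside a long solenoid, B = μ₀nI with n = 868.9 turns/m.
B = 4π×10⁻⁷ × 868.9 × 0.133 = 1.45×10⁻⁴ T.

B ≈ 145 μT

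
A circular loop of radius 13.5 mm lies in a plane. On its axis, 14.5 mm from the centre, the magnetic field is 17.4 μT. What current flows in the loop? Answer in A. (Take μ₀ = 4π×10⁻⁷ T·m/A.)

I ≈ 1.18 A

On the axis of a loop, B = μ₀IR²/[2(R²+z²)^(3/2)], so I = 2B(R²+z²)^(3/2)/(μ₀R²).
R² + z² = 0.0001822 + 0.0002103 = 0.0003925 m²; raised to 3/2 gives 7.78×10⁻⁶ m³.
I = 2 × 1.74×10⁻⁵ × 7.78×10⁻⁶ / (1.26×10⁻⁶ × 0.0001822) = 1.18 A.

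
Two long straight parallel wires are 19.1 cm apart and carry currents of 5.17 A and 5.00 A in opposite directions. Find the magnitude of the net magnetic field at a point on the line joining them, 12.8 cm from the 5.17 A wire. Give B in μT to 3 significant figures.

B ≈ 24.0 μT

Each long wire gives B = μ₀I/(2πd). Distances are d₁ = 0.128 m and d₂ = 0.063 m.
B₁ = 8.08×10⁻⁶ T, B₂ = 1.59×10⁻⁵ T.
Between antiparallel currents both contributions point the same way, so they add. B = B₁ + B₂ = 8.08×10⁻⁶ + 1.59×10⁻⁵ = 2.40×10⁻⁵ T.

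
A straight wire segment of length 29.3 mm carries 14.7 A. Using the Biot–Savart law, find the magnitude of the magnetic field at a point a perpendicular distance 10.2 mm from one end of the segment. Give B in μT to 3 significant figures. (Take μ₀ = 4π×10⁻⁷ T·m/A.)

B ≈ 136 μT

For a finite straight segment, B = (μ₀I/4πd)(sinθ₁ + sinθ₂), where θ₁, θ₂ are the angles from the perpendicular to each end.
The perpendicular foot is at one end, so the two end-offsets along the wire are 0 and L = 0.0293 m.
sinθ₁ = 0/√(0²+0.0102²) = 0.0000; sinθ₂ = 0.0293/√(0.0293²+0.0102²) = 0.9444.
B = (4π×10⁻⁷ × 14.7) / (4π × 0.0102) × (0.0000 + 0.9444) = 1.36×10⁻⁴ T.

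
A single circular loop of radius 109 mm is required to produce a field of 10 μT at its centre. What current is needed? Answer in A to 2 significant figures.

At the centre of a circular loop B = μ₀I/(2R), so I = 2RB/μ₀.
With R = 0.109 m, I = 2 × 0.109 × 1.00×10⁻⁵ / (4π×10⁻⁷) = 1.73 A.

I ≈ 1.7 A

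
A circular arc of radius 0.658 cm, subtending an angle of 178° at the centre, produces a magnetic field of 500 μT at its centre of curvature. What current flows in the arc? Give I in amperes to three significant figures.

I ≈ 10.6 A

For a circular arc, B = μ₀Iφ/(4πR) with φ in radians; here φ = 3.107 rad.
So I = 4πRB/(μ₀φ) = 4π × 0.00658 × 5.00×10⁻⁴ / (4π×10⁻⁷ × 3.107) = 10.6 A.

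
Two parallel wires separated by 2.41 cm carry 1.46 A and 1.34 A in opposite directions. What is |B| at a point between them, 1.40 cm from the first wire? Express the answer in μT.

B ≈ 47.4 μT

Each long wire gives B = μ₀I/(2πd). Distances are d₁ = 0.014 m and d₂ = 0.0101 m.
B₁ = 2.09×10⁻⁵ T, B₂ = 2.65×10⁻⁵ T.
Between antiparallel currents both contributions point the same way, so they add. B = B₁ + B₂ = 2.09×10⁻⁵ + 2.65×10⁻⁵ = 4.74×10⁻⁵ T.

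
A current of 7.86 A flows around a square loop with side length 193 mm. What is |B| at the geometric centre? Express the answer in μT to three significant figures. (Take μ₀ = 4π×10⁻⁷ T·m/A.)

Each side is a finite straight segment at perpendicular distance d = a/(2 tan(π/4)) = 0.0965 m from the centre, with end-angles ±π/4.
One side contributes B₁ = (μ₀I/4πd)·2 sin(π/4) = 1.15×10⁻⁵ T.
All 4 sides add in the same direction: B = 4 × 1.15×10⁻⁵ = 4.61×10⁻⁵ T.

B ≈ 46.1 μT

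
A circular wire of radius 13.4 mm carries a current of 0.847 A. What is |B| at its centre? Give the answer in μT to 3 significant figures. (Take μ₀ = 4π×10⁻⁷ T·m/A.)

B ≈ 39.7 μT

At the centre of a circular loop the Biot–Savart law gives B = μ₀I/(2R).
B = (4π×10⁻⁷ × 0.847) / (2 × 0.0134) = 3.97×10⁻⁵ T.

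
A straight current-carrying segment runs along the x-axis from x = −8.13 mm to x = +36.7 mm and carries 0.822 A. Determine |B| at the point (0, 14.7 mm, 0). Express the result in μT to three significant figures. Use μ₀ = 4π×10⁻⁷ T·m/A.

B ≈ 7.90 μT

For a finite straight segment, B = (μ₀I/4πd)(sinθ₁ + sinθ₂), where θ₁, θ₂ are the angles from the perpendicular to each end.
The perpendicular distance is d = 0.0147 m; the end-offsets along the wire are a = 0.00813 m and b = 0.0367 m.
sinθ₁ = 0.00813/√(0.00813²+0.0147²) = 0.4840; sinθ₂ = 0.0367/√(0.0367²+0.0147²) = 0.9283.
B = (4π×10⁻⁷ × 0.822) / (4π × 0.0147) × (0.4840 + 0.9283) = 7.90×10⁻⁶ T.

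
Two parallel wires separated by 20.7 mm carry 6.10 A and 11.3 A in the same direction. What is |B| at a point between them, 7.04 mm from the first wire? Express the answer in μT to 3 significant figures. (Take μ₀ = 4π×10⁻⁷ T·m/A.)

B ≈ 7.85 μT

Each long wire gives B = μ₀I/(2πd). Distances are d₁ = 0.00704 m and d₂ = 0.01366 m.
B₁ = 1.73×10⁻⁴ T, B₂ = 1.65×10⁻⁴ T.
Between parallel currents the two contributions point in opposite directions, so they subtract. B = |B₁ − B₂| = |1.73×10⁻⁴ − 1.65×10⁻⁴| = 7.85×10⁻⁶ T.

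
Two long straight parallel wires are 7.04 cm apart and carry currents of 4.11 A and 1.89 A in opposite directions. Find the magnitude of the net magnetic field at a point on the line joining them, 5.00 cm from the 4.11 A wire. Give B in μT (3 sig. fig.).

Each long wire gives B = μ₀I/(2πd). Distances are d₁ = 0.05 m and d₂ = 0.0204 m.
B₁ = 1.64×10⁻⁵ T, B₂ = 1.85×10⁻⁵ T.
Between antiparallel currents both contributions point the same way, so they add. B = B₁ + B₂ = 1.64×10⁻⁵ + 1.85×10⁻⁵ = 3.50×10⁻⁵ T.

B ≈ 35.0 μT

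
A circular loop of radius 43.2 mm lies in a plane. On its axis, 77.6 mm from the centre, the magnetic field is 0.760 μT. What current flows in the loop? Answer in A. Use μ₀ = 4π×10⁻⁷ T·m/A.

I ≈ 0.454 A

On the axis of a loop, B = μ₀IR²/[2(R²+z²)^(3/2)], so I = 2B(R²+z²)^(3/2)/(μ₀R²).
R² + z² = 0.001866 + 0.006022 = 0.007888 m²; raised to 3/2 gives 7.01×10⁻⁴ m³.
I = 2 × 7.60×10⁻⁷ × 7.01×10⁻⁴ / (1.26×10⁻⁶ × 0.001866) = 0.454 A.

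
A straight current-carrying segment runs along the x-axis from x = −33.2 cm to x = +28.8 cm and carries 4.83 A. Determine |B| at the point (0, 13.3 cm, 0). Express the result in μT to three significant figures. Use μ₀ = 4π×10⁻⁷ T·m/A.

B ≈ 6.67 μT

For a finite straight segment, B = (μ₀I/4πd)(sinθ₁ + sinθ₂), where θ₁, θ₂ are the angles from the perpendicular to each end.
The perpendicular distance is d = 0.133 m; the end-offsets along the wire are a = 0.332 m and b = 0.288 m.
sinθ₁ = 0.332/√(0.332²+0.133²) = 0.9283; sinθ₂ = 0.288/√(0.288²+0.133²) = 0.9079.
B = (4π×10⁻⁷ × 4.83) / (4π × 0.133) × (0.9283 + 0.9079) = 6.67×10⁻⁶ T.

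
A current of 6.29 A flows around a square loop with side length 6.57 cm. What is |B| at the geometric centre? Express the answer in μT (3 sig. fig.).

Each side is a finite straight segment at perpendicular distance d = a/(2 tan(π/4)) = 0.03285 m from the centre, with end-angles ±π/4.
One side contributes B₁ = (μ₀I/4πd)·2 sin(π/4) = 2.71×10⁻⁵ T.
All 4 sides add in the same direction: B = 4 × 2.71×10⁻⁵ = 1.08×10⁻⁴ T.

B ≈ 108 μT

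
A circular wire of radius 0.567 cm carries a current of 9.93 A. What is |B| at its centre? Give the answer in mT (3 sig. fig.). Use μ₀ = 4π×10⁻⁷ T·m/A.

At the centre of a circular loop the Biot–Savart law gives B = μ₀I/(2R).
B = (4π×10⁻⁷ × 9.93) / (2 × 0.00567) = 1.10×10⁻³ T.

B ≈ 1.10 mT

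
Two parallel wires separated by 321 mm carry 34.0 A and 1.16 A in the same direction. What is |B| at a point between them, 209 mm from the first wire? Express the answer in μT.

Each long wire gives B = μ₀I/(2πd). Distances are d₁ = 0.209 m and d₂ = 0.112 m.
B₁ = 3.25×10⁻⁵ T, B₂ = 2.07×10⁻⁶ T.
Between parallel currents the two contributions point in opposite directions, so they subtract. B = |B₁ − B₂| = |3.25×10⁻⁵ − 2.07×10⁻⁶| = 3.05×10⁻⁵ T.

B ≈ 30.5 μT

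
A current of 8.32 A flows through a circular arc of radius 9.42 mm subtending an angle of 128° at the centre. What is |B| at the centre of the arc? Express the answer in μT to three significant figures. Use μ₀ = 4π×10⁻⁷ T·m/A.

The Biot–Savart field of a circular arc at its centre is B = μ₀Iφ/(4πR), with φ = 2.234 rad.
B = (4π×10⁻⁷ × 8.32 × 2.234) / (4π × 0.00942) = 1.97×10⁻⁴ T.

B ≈ 197 μT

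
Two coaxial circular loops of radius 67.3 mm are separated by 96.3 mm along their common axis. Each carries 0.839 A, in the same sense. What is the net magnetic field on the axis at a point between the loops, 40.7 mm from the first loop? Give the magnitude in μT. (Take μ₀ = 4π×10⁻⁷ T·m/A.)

Each loop contributes B = μ₀IR²/[2(R²+z²)^(3/2)] on the axis, with z measured from that loop.
Loop 1 (z = 0.0407 m): B₁ = 4.91×10⁻⁶ T. Loop 2 (z = 0.0556 m): B₂ = 3.59×10⁻⁶ T.
The fields add: B = B₁ + B₂ = 8.50×10⁻⁶ T.

B ≈ 8.50 μT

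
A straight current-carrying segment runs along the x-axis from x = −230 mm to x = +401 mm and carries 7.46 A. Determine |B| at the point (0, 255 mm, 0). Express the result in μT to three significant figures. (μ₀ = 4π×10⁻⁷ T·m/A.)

B ≈ 4.43 μT

For a finite straight segment, B = (μ₀I/4πd)(sinθ₁ + sinθ₂), where θ₁, θ₂ are the angles from the perpendicular to each end.
The perpendicular distance is d = 0.255 m; the end-offsets along the wire are a = 0.23 m and b = 0.401 m.
sinθ₁ = 0.23/√(0.23²+0.255²) = 0.6698; sinθ₂ = 0.401/√(0.401²+0.255²) = 0.8438.
B = (4π×10⁻⁷ × 7.46) / (4π × 0.255) × (0.6698 + 0.8438) = 4.43×10⁻⁶ T.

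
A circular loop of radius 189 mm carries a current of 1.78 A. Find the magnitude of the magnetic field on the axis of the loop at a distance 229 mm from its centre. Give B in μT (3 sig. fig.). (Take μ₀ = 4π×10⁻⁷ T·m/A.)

B ≈ 1.53 μT

On the axis of a circular loop, B = μ₀IR² / [2(R²+z²)^(3/2)].
R² + z² = (0.189)² + (0.229)² = 0.08816 m², and (R²+z²)^(3/2) = 2.62×10⁻² m³.
B = (4π×10⁻⁷ × 1.78 × 0.03572) / (2 × 2.62×10⁻²) = 1.53×10⁻⁶ T.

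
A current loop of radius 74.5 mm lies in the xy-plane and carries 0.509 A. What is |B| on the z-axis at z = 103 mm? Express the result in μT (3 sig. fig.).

B ≈ 0.864 μT

On the axis of a circular loop, B = μ₀IR² / [2(R²+z²)^(3/2)].
R² + z² = (0.0745)² + (0.103)² = 0.01616 m², and (R²+z²)^(3/2) = 2.05×10⁻³ m³.
B = (4π×10⁻⁷ × 0.509 × 0.00555) / (2 × 2.05×10⁻³) = 8.64×10⁻⁷ T.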